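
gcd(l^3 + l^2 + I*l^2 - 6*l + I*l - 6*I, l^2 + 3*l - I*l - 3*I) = l + 3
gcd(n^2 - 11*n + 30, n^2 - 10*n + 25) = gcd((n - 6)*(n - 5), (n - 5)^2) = n - 5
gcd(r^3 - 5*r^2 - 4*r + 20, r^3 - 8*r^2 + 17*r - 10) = r^2 - 7*r + 10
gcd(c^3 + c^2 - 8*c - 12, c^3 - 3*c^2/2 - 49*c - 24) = 1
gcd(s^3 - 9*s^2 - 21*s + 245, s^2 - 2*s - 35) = s^2 - 2*s - 35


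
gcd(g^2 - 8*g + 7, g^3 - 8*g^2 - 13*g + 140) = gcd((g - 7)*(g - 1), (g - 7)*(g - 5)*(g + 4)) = g - 7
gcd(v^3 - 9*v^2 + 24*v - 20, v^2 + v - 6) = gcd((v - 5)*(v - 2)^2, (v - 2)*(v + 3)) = v - 2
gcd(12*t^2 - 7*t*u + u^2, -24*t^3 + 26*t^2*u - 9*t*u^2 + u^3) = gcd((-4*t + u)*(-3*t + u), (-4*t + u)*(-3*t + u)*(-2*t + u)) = 12*t^2 - 7*t*u + u^2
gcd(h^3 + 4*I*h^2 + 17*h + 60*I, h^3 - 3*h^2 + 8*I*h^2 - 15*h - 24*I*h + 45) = h^2 + 8*I*h - 15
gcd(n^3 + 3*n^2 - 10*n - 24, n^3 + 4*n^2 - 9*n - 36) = n^2 + n - 12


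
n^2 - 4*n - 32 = (n - 8)*(n + 4)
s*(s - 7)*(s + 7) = s^3 - 49*s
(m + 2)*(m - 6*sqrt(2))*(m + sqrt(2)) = m^3 - 5*sqrt(2)*m^2 + 2*m^2 - 10*sqrt(2)*m - 12*m - 24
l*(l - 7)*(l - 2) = l^3 - 9*l^2 + 14*l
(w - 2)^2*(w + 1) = w^3 - 3*w^2 + 4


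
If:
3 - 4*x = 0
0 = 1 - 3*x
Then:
No Solution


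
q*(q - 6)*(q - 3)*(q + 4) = q^4 - 5*q^3 - 18*q^2 + 72*q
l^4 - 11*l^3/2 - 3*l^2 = l^2*(l - 6)*(l + 1/2)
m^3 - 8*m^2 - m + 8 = (m - 8)*(m - 1)*(m + 1)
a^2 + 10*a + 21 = (a + 3)*(a + 7)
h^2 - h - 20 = (h - 5)*(h + 4)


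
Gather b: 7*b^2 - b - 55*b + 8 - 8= 7*b^2 - 56*b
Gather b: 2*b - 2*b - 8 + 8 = 0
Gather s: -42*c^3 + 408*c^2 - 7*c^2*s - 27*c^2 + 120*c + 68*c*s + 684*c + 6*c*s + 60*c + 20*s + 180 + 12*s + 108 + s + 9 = -42*c^3 + 381*c^2 + 864*c + s*(-7*c^2 + 74*c + 33) + 297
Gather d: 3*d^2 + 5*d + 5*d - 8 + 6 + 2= 3*d^2 + 10*d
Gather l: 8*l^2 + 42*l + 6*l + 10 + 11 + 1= 8*l^2 + 48*l + 22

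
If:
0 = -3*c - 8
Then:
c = -8/3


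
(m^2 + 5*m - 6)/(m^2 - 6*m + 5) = (m + 6)/(m - 5)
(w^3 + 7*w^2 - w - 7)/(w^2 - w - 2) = (w^2 + 6*w - 7)/(w - 2)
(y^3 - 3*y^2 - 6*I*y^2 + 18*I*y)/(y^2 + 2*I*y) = (y^2 - 3*y - 6*I*y + 18*I)/(y + 2*I)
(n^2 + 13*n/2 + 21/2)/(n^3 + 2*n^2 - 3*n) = (n + 7/2)/(n*(n - 1))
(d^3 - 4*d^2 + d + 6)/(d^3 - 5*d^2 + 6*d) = (d + 1)/d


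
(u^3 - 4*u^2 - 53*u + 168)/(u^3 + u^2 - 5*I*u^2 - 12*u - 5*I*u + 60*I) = (u^2 - u - 56)/(u^2 + u*(4 - 5*I) - 20*I)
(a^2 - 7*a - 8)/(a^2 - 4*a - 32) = (a + 1)/(a + 4)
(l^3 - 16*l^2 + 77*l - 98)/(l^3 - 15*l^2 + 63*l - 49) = (l - 2)/(l - 1)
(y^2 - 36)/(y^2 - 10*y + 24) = (y + 6)/(y - 4)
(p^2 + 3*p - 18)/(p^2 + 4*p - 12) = (p - 3)/(p - 2)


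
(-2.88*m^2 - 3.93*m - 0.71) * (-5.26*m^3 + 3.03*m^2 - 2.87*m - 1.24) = 15.1488*m^5 + 11.9454*m^4 + 0.0922999999999998*m^3 + 12.699*m^2 + 6.9109*m + 0.8804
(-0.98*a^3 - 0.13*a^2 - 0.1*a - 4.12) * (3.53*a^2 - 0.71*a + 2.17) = -3.4594*a^5 + 0.2369*a^4 - 2.3873*a^3 - 14.7547*a^2 + 2.7082*a - 8.9404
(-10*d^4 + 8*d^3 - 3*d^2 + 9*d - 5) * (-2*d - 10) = 20*d^5 + 84*d^4 - 74*d^3 + 12*d^2 - 80*d + 50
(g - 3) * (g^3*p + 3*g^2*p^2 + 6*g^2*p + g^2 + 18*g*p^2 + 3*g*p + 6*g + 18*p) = g^4*p + 3*g^3*p^2 + 3*g^3*p + g^3 + 9*g^2*p^2 - 15*g^2*p + 3*g^2 - 54*g*p^2 + 9*g*p - 18*g - 54*p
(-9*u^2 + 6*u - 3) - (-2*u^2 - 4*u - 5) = -7*u^2 + 10*u + 2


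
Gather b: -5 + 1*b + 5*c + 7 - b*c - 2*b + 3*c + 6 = b*(-c - 1) + 8*c + 8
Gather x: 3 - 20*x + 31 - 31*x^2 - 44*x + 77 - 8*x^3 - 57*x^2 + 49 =-8*x^3 - 88*x^2 - 64*x + 160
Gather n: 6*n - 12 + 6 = 6*n - 6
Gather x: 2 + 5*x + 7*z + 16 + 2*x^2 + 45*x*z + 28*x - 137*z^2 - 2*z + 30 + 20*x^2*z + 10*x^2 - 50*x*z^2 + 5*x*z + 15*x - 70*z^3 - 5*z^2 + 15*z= x^2*(20*z + 12) + x*(-50*z^2 + 50*z + 48) - 70*z^3 - 142*z^2 + 20*z + 48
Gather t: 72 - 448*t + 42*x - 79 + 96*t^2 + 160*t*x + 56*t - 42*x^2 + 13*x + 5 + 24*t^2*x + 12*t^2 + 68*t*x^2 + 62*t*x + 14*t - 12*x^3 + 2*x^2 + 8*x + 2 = t^2*(24*x + 108) + t*(68*x^2 + 222*x - 378) - 12*x^3 - 40*x^2 + 63*x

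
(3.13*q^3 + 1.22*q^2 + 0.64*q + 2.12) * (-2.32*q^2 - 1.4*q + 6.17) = -7.2616*q^5 - 7.2124*q^4 + 16.1193*q^3 + 1.713*q^2 + 0.9808*q + 13.0804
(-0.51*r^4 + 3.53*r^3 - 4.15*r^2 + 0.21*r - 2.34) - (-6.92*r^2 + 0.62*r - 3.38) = -0.51*r^4 + 3.53*r^3 + 2.77*r^2 - 0.41*r + 1.04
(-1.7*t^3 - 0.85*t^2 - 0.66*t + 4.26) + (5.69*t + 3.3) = -1.7*t^3 - 0.85*t^2 + 5.03*t + 7.56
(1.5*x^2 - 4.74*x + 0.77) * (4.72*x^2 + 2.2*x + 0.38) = 7.08*x^4 - 19.0728*x^3 - 6.2236*x^2 - 0.1072*x + 0.2926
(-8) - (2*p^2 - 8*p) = -2*p^2 + 8*p - 8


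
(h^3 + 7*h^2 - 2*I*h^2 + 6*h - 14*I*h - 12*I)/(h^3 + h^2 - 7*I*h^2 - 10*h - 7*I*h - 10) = (h + 6)/(h - 5*I)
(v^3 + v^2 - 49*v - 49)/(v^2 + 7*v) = v - 6 - 7/v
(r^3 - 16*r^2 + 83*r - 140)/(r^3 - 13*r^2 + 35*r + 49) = (r^2 - 9*r + 20)/(r^2 - 6*r - 7)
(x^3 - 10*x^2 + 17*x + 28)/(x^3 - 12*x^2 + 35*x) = (x^2 - 3*x - 4)/(x*(x - 5))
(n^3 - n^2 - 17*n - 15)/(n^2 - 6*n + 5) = (n^2 + 4*n + 3)/(n - 1)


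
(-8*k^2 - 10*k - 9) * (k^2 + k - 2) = -8*k^4 - 18*k^3 - 3*k^2 + 11*k + 18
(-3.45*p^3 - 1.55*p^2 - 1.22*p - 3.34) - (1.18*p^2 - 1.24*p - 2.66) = -3.45*p^3 - 2.73*p^2 + 0.02*p - 0.68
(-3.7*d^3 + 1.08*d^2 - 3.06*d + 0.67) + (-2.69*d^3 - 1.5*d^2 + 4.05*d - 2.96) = -6.39*d^3 - 0.42*d^2 + 0.99*d - 2.29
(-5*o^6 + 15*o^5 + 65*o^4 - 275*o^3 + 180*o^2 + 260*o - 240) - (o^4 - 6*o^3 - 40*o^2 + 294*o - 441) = -5*o^6 + 15*o^5 + 64*o^4 - 269*o^3 + 220*o^2 - 34*o + 201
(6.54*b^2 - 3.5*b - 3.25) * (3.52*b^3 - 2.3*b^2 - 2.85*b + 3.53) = 23.0208*b^5 - 27.362*b^4 - 22.029*b^3 + 40.5362*b^2 - 3.0925*b - 11.4725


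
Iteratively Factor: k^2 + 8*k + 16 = (k + 4)*(k + 4)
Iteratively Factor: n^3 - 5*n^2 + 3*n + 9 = (n - 3)*(n^2 - 2*n - 3) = (n - 3)*(n + 1)*(n - 3)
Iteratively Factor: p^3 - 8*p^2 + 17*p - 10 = (p - 5)*(p^2 - 3*p + 2) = (p - 5)*(p - 2)*(p - 1)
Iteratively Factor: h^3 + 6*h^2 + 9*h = (h)*(h^2 + 6*h + 9) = h*(h + 3)*(h + 3)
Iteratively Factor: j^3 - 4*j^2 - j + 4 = (j - 4)*(j^2 - 1) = (j - 4)*(j - 1)*(j + 1)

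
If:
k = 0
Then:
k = 0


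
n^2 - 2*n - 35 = (n - 7)*(n + 5)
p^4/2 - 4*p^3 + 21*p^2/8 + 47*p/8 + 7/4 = (p/2 + 1/4)*(p - 7)*(p - 2)*(p + 1/2)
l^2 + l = l*(l + 1)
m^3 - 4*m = m*(m - 2)*(m + 2)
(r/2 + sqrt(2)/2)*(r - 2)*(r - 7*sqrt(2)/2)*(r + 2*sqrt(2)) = r^4/2 - r^3 - sqrt(2)*r^3/4 - 17*r^2/2 + sqrt(2)*r^2/2 - 7*sqrt(2)*r + 17*r + 14*sqrt(2)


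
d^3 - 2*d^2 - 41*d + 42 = (d - 7)*(d - 1)*(d + 6)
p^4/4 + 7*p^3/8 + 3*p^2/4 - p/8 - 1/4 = (p/4 + 1/2)*(p - 1/2)*(p + 1)^2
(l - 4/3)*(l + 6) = l^2 + 14*l/3 - 8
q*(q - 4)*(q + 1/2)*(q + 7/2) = q^4 - 57*q^2/4 - 7*q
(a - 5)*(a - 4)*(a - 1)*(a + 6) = a^4 - 4*a^3 - 31*a^2 + 154*a - 120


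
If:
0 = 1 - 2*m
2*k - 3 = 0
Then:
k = 3/2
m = 1/2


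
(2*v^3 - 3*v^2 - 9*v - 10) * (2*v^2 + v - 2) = 4*v^5 - 4*v^4 - 25*v^3 - 23*v^2 + 8*v + 20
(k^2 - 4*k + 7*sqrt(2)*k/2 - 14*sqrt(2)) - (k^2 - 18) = -4*k + 7*sqrt(2)*k/2 - 14*sqrt(2) + 18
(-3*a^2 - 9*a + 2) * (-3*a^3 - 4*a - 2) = 9*a^5 + 27*a^4 + 6*a^3 + 42*a^2 + 10*a - 4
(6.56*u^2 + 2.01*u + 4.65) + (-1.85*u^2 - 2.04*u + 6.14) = 4.71*u^2 - 0.0300000000000002*u + 10.79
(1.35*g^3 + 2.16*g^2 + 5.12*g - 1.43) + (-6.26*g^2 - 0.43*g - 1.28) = 1.35*g^3 - 4.1*g^2 + 4.69*g - 2.71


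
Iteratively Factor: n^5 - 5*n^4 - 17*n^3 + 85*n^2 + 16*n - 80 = (n - 1)*(n^4 - 4*n^3 - 21*n^2 + 64*n + 80) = (n - 1)*(n + 1)*(n^3 - 5*n^2 - 16*n + 80) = (n - 4)*(n - 1)*(n + 1)*(n^2 - n - 20) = (n - 4)*(n - 1)*(n + 1)*(n + 4)*(n - 5)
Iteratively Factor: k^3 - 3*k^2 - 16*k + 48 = (k - 3)*(k^2 - 16) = (k - 4)*(k - 3)*(k + 4)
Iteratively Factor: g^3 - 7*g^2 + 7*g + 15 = (g - 5)*(g^2 - 2*g - 3) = (g - 5)*(g + 1)*(g - 3)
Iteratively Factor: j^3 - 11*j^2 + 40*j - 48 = (j - 4)*(j^2 - 7*j + 12) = (j - 4)^2*(j - 3)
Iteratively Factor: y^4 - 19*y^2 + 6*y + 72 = (y + 4)*(y^3 - 4*y^2 - 3*y + 18) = (y - 3)*(y + 4)*(y^2 - y - 6) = (y - 3)^2*(y + 4)*(y + 2)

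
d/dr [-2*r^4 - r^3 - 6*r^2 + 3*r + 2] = -8*r^3 - 3*r^2 - 12*r + 3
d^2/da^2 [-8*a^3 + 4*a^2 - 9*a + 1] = 8 - 48*a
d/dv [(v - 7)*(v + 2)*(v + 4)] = 3*v^2 - 2*v - 34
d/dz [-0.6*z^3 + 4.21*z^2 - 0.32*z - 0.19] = -1.8*z^2 + 8.42*z - 0.32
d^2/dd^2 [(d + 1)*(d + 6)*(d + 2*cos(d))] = -2*d^2*cos(d) - 8*d*sin(d) - 14*d*cos(d) + 6*d - 28*sin(d) - 8*cos(d) + 14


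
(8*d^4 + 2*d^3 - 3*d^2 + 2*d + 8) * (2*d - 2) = 16*d^5 - 12*d^4 - 10*d^3 + 10*d^2 + 12*d - 16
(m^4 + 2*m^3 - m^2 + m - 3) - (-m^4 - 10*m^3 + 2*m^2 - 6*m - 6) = 2*m^4 + 12*m^3 - 3*m^2 + 7*m + 3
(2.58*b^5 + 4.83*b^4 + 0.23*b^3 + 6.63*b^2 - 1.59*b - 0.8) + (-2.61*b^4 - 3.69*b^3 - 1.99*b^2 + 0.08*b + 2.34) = 2.58*b^5 + 2.22*b^4 - 3.46*b^3 + 4.64*b^2 - 1.51*b + 1.54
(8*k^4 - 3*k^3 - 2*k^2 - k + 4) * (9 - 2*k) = -16*k^5 + 78*k^4 - 23*k^3 - 16*k^2 - 17*k + 36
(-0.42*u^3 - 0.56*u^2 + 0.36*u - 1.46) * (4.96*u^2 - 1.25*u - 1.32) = -2.0832*u^5 - 2.2526*u^4 + 3.04*u^3 - 6.9524*u^2 + 1.3498*u + 1.9272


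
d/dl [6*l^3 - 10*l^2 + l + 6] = 18*l^2 - 20*l + 1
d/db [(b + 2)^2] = 2*b + 4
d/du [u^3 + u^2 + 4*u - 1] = 3*u^2 + 2*u + 4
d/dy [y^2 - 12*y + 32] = 2*y - 12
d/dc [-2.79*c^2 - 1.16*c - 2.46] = -5.58*c - 1.16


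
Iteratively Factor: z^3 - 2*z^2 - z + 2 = (z - 2)*(z^2 - 1) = (z - 2)*(z + 1)*(z - 1)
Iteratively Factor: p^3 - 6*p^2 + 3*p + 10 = (p - 2)*(p^2 - 4*p - 5) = (p - 5)*(p - 2)*(p + 1)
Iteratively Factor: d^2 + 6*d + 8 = (d + 4)*(d + 2)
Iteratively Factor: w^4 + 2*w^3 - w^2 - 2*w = (w + 1)*(w^3 + w^2 - 2*w) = w*(w + 1)*(w^2 + w - 2) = w*(w + 1)*(w + 2)*(w - 1)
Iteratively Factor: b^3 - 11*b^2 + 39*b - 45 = (b - 3)*(b^2 - 8*b + 15) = (b - 3)^2*(b - 5)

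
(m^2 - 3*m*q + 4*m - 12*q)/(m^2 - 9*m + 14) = (m^2 - 3*m*q + 4*m - 12*q)/(m^2 - 9*m + 14)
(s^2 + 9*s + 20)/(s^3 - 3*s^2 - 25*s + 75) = (s + 4)/(s^2 - 8*s + 15)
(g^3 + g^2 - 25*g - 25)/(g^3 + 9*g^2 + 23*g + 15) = (g - 5)/(g + 3)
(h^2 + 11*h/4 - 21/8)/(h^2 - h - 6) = (-h^2 - 11*h/4 + 21/8)/(-h^2 + h + 6)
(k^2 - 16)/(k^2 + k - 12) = (k - 4)/(k - 3)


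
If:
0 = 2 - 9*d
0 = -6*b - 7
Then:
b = -7/6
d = 2/9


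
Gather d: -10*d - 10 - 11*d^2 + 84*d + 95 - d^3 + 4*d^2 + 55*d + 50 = -d^3 - 7*d^2 + 129*d + 135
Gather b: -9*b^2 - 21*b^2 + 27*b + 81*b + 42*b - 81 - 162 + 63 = -30*b^2 + 150*b - 180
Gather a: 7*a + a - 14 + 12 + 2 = 8*a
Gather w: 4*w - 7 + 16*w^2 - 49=16*w^2 + 4*w - 56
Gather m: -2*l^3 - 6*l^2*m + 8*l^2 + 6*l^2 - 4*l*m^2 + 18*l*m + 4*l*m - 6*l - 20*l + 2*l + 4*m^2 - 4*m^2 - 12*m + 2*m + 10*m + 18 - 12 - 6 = -2*l^3 + 14*l^2 - 4*l*m^2 - 24*l + m*(-6*l^2 + 22*l)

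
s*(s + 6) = s^2 + 6*s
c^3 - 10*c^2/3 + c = c*(c - 3)*(c - 1/3)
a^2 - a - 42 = (a - 7)*(a + 6)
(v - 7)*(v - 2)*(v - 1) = v^3 - 10*v^2 + 23*v - 14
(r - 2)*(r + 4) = r^2 + 2*r - 8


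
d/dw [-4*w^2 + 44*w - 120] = 44 - 8*w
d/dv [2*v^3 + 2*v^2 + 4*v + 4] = 6*v^2 + 4*v + 4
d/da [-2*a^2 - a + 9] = -4*a - 1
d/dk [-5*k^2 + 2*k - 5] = 2 - 10*k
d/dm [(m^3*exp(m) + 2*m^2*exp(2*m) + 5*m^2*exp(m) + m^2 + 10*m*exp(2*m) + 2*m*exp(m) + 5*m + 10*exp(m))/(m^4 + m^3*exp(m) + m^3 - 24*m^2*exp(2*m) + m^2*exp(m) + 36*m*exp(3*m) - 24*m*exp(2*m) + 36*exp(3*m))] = ((m^4 + m^3*exp(m) + m^3 - 24*m^2*exp(2*m) + m^2*exp(m) + 36*m*exp(3*m) - 24*m*exp(2*m) + 36*exp(3*m))*(m^3*exp(m) + 4*m^2*exp(2*m) + 8*m^2*exp(m) + 24*m*exp(2*m) + 12*m*exp(m) + 2*m + 10*exp(2*m) + 12*exp(m) + 5) - (m^3*exp(m) + 2*m^2*exp(2*m) + 5*m^2*exp(m) + m^2 + 10*m*exp(2*m) + 2*m*exp(m) + 5*m + 10*exp(m))*(m^3*exp(m) + 4*m^3 - 48*m^2*exp(2*m) + 4*m^2*exp(m) + 3*m^2 + 108*m*exp(3*m) - 96*m*exp(2*m) + 2*m*exp(m) + 144*exp(3*m) - 24*exp(2*m)))/(m^4 + m^3*exp(m) + m^3 - 24*m^2*exp(2*m) + m^2*exp(m) + 36*m*exp(3*m) - 24*m*exp(2*m) + 36*exp(3*m))^2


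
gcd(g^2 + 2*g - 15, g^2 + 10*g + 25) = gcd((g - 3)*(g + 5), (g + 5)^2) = g + 5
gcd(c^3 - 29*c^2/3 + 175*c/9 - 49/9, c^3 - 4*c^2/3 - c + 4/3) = 1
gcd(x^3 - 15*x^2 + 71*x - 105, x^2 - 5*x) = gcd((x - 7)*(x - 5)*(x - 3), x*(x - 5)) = x - 5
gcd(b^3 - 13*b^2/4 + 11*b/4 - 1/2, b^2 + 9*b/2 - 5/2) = 1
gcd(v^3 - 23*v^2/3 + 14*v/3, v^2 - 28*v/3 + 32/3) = 1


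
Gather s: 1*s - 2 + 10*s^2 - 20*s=10*s^2 - 19*s - 2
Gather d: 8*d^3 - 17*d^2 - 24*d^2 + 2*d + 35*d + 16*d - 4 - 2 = 8*d^3 - 41*d^2 + 53*d - 6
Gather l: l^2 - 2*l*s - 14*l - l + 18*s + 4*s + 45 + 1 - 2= l^2 + l*(-2*s - 15) + 22*s + 44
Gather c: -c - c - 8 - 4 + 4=-2*c - 8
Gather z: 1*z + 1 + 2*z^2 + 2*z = 2*z^2 + 3*z + 1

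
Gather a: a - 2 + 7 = a + 5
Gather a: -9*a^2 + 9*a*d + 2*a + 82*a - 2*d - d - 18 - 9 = -9*a^2 + a*(9*d + 84) - 3*d - 27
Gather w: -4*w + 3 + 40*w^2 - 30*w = 40*w^2 - 34*w + 3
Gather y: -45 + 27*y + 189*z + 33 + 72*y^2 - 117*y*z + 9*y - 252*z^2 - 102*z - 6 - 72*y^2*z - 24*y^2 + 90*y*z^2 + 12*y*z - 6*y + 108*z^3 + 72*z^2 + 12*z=y^2*(48 - 72*z) + y*(90*z^2 - 105*z + 30) + 108*z^3 - 180*z^2 + 99*z - 18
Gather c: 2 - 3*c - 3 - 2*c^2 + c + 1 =-2*c^2 - 2*c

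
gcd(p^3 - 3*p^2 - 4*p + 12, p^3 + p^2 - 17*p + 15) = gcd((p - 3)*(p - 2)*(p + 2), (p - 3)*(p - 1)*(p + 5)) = p - 3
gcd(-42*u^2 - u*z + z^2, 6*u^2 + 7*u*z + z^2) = 6*u + z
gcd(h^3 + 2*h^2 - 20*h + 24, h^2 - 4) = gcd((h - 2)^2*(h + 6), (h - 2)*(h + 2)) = h - 2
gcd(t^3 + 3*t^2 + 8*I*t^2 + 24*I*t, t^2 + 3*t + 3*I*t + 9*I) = t + 3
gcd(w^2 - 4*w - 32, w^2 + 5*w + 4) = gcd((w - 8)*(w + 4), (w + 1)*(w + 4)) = w + 4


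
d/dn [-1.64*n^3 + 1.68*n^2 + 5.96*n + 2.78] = -4.92*n^2 + 3.36*n + 5.96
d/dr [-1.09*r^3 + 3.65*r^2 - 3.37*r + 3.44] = -3.27*r^2 + 7.3*r - 3.37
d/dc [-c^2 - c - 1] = -2*c - 1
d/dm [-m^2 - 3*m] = -2*m - 3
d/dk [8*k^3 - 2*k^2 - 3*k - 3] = 24*k^2 - 4*k - 3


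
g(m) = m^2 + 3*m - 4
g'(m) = 2*m + 3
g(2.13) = 6.93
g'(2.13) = 7.26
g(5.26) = 39.45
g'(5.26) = 13.52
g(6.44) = 56.79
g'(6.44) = 15.88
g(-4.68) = 3.86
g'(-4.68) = -6.36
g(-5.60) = 10.56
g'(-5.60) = -8.20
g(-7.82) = 33.69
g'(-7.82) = -12.64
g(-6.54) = 19.15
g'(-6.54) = -10.08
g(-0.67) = -5.56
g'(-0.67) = 1.66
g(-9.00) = 50.00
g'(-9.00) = -15.00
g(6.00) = 50.00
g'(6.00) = 15.00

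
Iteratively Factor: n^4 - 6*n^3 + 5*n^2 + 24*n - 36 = (n + 2)*(n^3 - 8*n^2 + 21*n - 18) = (n - 3)*(n + 2)*(n^2 - 5*n + 6) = (n - 3)^2*(n + 2)*(n - 2)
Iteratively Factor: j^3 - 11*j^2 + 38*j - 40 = (j - 4)*(j^2 - 7*j + 10) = (j - 5)*(j - 4)*(j - 2)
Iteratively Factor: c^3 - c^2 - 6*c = (c + 2)*(c^2 - 3*c) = (c - 3)*(c + 2)*(c)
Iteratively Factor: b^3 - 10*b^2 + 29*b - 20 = (b - 1)*(b^2 - 9*b + 20) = (b - 5)*(b - 1)*(b - 4)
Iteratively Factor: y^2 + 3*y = (y + 3)*(y)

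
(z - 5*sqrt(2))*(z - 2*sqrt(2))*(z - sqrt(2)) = z^3 - 8*sqrt(2)*z^2 + 34*z - 20*sqrt(2)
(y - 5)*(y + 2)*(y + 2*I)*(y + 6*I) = y^4 - 3*y^3 + 8*I*y^3 - 22*y^2 - 24*I*y^2 + 36*y - 80*I*y + 120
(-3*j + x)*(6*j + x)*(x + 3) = -18*j^2*x - 54*j^2 + 3*j*x^2 + 9*j*x + x^3 + 3*x^2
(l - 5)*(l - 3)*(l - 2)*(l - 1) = l^4 - 11*l^3 + 41*l^2 - 61*l + 30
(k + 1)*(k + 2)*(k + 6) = k^3 + 9*k^2 + 20*k + 12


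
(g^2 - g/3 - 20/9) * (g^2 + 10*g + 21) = g^4 + 29*g^3/3 + 139*g^2/9 - 263*g/9 - 140/3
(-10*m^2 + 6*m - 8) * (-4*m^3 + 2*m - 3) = 40*m^5 - 24*m^4 + 12*m^3 + 42*m^2 - 34*m + 24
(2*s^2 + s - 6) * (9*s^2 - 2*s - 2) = 18*s^4 + 5*s^3 - 60*s^2 + 10*s + 12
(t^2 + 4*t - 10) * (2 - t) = -t^3 - 2*t^2 + 18*t - 20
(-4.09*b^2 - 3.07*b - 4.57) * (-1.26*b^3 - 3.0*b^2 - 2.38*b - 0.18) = 5.1534*b^5 + 16.1382*b^4 + 24.7024*b^3 + 21.7528*b^2 + 11.4292*b + 0.8226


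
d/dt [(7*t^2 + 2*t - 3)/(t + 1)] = (7*t^2 + 14*t + 5)/(t^2 + 2*t + 1)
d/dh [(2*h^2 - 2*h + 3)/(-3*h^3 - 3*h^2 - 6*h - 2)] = (6*h^4 - 12*h^3 + 9*h^2 + 10*h + 22)/(9*h^6 + 18*h^5 + 45*h^4 + 48*h^3 + 48*h^2 + 24*h + 4)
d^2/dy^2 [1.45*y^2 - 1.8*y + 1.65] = 2.90000000000000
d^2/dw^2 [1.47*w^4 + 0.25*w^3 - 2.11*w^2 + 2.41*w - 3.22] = 17.64*w^2 + 1.5*w - 4.22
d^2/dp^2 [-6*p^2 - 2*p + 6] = -12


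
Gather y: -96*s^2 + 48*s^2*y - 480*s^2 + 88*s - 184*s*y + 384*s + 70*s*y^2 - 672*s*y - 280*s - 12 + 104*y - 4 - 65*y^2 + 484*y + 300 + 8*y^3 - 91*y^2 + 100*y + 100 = -576*s^2 + 192*s + 8*y^3 + y^2*(70*s - 156) + y*(48*s^2 - 856*s + 688) + 384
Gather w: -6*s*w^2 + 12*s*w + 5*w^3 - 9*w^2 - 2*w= 5*w^3 + w^2*(-6*s - 9) + w*(12*s - 2)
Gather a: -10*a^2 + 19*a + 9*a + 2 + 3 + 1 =-10*a^2 + 28*a + 6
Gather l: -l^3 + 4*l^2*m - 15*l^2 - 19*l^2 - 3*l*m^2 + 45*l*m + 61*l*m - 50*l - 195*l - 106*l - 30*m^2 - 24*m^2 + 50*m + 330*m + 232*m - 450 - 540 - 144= -l^3 + l^2*(4*m - 34) + l*(-3*m^2 + 106*m - 351) - 54*m^2 + 612*m - 1134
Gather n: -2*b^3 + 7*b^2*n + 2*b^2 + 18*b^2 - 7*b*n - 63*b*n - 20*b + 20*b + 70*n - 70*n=-2*b^3 + 20*b^2 + n*(7*b^2 - 70*b)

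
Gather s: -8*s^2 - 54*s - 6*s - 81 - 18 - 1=-8*s^2 - 60*s - 100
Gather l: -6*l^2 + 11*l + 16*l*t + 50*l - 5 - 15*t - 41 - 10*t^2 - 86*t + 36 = -6*l^2 + l*(16*t + 61) - 10*t^2 - 101*t - 10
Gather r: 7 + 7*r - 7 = 7*r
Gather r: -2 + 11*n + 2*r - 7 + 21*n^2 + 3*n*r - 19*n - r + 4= 21*n^2 - 8*n + r*(3*n + 1) - 5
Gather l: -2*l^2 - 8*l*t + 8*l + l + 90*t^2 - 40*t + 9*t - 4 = -2*l^2 + l*(9 - 8*t) + 90*t^2 - 31*t - 4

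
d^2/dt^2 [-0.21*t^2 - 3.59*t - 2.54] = -0.420000000000000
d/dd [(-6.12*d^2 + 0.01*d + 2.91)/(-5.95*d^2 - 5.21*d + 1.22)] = (31.9447*d^2 + 19.6962*d + 15.1733)/(35.4025*d^4 + 61.999*d^3 + 12.6261*d^2 - 12.7124*d + 1.4884)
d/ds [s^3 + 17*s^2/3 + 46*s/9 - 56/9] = 3*s^2 + 34*s/3 + 46/9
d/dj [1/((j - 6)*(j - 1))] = (7 - 2*j)/(j^4 - 14*j^3 + 61*j^2 - 84*j + 36)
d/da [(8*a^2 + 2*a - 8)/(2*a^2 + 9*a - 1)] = 2*(34*a^2 + 8*a + 35)/(4*a^4 + 36*a^3 + 77*a^2 - 18*a + 1)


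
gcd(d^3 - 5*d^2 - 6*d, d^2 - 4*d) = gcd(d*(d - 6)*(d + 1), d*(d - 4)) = d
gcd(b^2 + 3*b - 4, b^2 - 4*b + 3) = b - 1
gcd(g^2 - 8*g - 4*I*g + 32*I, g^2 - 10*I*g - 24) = g - 4*I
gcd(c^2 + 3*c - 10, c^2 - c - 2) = c - 2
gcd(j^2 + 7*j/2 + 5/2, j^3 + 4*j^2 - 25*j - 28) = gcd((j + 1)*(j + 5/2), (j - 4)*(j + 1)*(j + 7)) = j + 1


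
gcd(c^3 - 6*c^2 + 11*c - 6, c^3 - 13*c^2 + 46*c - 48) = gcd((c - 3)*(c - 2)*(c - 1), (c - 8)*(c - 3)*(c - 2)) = c^2 - 5*c + 6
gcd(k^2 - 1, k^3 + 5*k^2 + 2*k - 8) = k - 1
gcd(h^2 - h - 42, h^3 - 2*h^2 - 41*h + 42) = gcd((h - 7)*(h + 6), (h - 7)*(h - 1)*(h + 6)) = h^2 - h - 42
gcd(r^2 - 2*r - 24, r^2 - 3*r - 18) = r - 6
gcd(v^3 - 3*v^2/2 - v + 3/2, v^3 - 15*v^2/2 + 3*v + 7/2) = v - 1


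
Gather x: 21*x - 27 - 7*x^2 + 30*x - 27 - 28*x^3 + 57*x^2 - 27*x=-28*x^3 + 50*x^2 + 24*x - 54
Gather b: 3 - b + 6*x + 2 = -b + 6*x + 5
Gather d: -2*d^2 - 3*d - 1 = -2*d^2 - 3*d - 1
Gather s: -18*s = -18*s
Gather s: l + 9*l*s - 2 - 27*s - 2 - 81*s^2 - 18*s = l - 81*s^2 + s*(9*l - 45) - 4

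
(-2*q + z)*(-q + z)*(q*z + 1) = 2*q^3*z - 3*q^2*z^2 + 2*q^2 + q*z^3 - 3*q*z + z^2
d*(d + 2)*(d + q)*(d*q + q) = d^4*q + d^3*q^2 + 3*d^3*q + 3*d^2*q^2 + 2*d^2*q + 2*d*q^2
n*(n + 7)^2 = n^3 + 14*n^2 + 49*n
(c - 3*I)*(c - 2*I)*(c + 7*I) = c^3 + 2*I*c^2 + 29*c - 42*I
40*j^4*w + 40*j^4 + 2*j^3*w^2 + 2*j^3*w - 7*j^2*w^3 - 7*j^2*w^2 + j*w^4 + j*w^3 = (-5*j + w)*(-4*j + w)*(2*j + w)*(j*w + j)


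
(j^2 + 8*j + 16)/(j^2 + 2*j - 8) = (j + 4)/(j - 2)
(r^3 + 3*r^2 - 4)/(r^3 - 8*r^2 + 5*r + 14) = (r^3 + 3*r^2 - 4)/(r^3 - 8*r^2 + 5*r + 14)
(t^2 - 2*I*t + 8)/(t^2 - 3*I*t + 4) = (t + 2*I)/(t + I)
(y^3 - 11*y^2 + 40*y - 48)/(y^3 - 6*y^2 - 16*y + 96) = (y^2 - 7*y + 12)/(y^2 - 2*y - 24)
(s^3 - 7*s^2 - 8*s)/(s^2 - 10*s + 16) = s*(s + 1)/(s - 2)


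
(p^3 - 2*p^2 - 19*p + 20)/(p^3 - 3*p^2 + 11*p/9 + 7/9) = 9*(p^2 - p - 20)/(9*p^2 - 18*p - 7)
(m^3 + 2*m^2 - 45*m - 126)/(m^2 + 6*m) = m - 4 - 21/m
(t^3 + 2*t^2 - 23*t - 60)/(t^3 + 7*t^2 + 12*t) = (t - 5)/t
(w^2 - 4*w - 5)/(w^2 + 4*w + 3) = (w - 5)/(w + 3)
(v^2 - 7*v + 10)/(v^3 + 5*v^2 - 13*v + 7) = (v^2 - 7*v + 10)/(v^3 + 5*v^2 - 13*v + 7)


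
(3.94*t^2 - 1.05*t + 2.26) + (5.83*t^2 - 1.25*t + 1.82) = 9.77*t^2 - 2.3*t + 4.08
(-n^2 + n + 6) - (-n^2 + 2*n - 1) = 7 - n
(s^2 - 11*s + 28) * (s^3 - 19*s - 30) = s^5 - 11*s^4 + 9*s^3 + 179*s^2 - 202*s - 840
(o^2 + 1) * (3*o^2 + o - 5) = 3*o^4 + o^3 - 2*o^2 + o - 5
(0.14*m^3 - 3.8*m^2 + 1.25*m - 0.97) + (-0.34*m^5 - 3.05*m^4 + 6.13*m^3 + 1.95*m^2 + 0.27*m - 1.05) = -0.34*m^5 - 3.05*m^4 + 6.27*m^3 - 1.85*m^2 + 1.52*m - 2.02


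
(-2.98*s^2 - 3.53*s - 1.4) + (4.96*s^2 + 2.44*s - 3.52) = 1.98*s^2 - 1.09*s - 4.92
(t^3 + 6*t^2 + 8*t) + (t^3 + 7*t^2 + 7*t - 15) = 2*t^3 + 13*t^2 + 15*t - 15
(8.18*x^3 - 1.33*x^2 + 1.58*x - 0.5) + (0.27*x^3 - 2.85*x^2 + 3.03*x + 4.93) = 8.45*x^3 - 4.18*x^2 + 4.61*x + 4.43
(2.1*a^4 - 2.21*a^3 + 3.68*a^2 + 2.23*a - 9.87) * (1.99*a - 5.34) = 4.179*a^5 - 15.6119*a^4 + 19.1246*a^3 - 15.2135*a^2 - 31.5495*a + 52.7058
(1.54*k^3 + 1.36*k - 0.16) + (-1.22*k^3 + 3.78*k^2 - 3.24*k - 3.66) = 0.32*k^3 + 3.78*k^2 - 1.88*k - 3.82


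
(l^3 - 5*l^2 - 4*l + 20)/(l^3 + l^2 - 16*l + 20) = (l^2 - 3*l - 10)/(l^2 + 3*l - 10)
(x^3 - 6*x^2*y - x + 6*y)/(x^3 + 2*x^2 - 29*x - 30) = (x^2 - 6*x*y - x + 6*y)/(x^2 + x - 30)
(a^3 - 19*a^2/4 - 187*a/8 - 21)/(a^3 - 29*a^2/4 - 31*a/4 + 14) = (a + 3/2)/(a - 1)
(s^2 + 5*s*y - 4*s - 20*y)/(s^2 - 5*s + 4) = (s + 5*y)/(s - 1)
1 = 1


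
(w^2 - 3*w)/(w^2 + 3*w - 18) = w/(w + 6)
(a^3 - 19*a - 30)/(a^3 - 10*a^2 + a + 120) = (a + 2)/(a - 8)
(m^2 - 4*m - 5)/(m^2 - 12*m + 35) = (m + 1)/(m - 7)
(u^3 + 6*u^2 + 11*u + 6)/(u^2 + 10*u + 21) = (u^2 + 3*u + 2)/(u + 7)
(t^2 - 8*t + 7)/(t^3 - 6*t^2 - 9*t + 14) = 1/(t + 2)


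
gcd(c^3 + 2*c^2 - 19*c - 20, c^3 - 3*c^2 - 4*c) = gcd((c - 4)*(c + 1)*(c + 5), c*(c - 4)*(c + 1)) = c^2 - 3*c - 4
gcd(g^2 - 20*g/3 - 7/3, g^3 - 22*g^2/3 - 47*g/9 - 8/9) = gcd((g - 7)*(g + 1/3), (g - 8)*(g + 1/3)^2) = g + 1/3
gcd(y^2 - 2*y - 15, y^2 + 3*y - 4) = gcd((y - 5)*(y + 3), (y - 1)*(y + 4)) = 1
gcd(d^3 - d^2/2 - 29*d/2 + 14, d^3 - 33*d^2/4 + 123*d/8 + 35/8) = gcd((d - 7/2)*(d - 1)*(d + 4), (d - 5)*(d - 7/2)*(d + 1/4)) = d - 7/2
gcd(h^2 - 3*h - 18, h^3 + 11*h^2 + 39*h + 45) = h + 3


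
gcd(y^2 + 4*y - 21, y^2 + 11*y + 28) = y + 7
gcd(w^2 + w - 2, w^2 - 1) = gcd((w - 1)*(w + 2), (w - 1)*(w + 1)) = w - 1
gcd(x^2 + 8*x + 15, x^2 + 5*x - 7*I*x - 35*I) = x + 5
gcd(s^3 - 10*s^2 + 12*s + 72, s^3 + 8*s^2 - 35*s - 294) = s - 6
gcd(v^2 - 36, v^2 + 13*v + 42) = v + 6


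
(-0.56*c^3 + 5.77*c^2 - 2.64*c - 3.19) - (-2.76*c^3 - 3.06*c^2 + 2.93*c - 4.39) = 2.2*c^3 + 8.83*c^2 - 5.57*c + 1.2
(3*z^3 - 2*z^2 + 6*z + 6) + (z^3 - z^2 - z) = 4*z^3 - 3*z^2 + 5*z + 6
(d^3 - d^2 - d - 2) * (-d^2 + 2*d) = -d^5 + 3*d^4 - d^3 - 4*d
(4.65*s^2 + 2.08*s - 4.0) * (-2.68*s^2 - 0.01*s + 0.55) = -12.462*s^4 - 5.6209*s^3 + 13.2567*s^2 + 1.184*s - 2.2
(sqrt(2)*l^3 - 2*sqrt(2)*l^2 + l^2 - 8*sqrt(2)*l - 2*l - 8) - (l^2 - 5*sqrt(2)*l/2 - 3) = sqrt(2)*l^3 - 2*sqrt(2)*l^2 - 11*sqrt(2)*l/2 - 2*l - 5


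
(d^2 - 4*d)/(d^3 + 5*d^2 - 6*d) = (d - 4)/(d^2 + 5*d - 6)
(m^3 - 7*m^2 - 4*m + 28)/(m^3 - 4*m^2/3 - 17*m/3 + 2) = 3*(m^2 - 9*m + 14)/(3*m^2 - 10*m + 3)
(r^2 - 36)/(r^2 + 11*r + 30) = (r - 6)/(r + 5)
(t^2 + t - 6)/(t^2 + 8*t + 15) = (t - 2)/(t + 5)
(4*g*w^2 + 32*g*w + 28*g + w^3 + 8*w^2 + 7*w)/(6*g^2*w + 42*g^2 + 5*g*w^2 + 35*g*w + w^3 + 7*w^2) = (4*g*w + 4*g + w^2 + w)/(6*g^2 + 5*g*w + w^2)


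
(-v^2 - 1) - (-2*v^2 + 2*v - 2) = v^2 - 2*v + 1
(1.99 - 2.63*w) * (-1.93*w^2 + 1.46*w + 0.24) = 5.0759*w^3 - 7.6805*w^2 + 2.2742*w + 0.4776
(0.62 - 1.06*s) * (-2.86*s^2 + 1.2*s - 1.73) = 3.0316*s^3 - 3.0452*s^2 + 2.5778*s - 1.0726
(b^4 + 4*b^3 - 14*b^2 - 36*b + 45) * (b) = b^5 + 4*b^4 - 14*b^3 - 36*b^2 + 45*b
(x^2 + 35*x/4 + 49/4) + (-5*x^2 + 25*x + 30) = -4*x^2 + 135*x/4 + 169/4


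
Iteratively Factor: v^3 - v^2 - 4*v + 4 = (v + 2)*(v^2 - 3*v + 2) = (v - 2)*(v + 2)*(v - 1)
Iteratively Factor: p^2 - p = (p - 1)*(p)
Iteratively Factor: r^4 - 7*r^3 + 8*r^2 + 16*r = (r + 1)*(r^3 - 8*r^2 + 16*r) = (r - 4)*(r + 1)*(r^2 - 4*r) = (r - 4)^2*(r + 1)*(r)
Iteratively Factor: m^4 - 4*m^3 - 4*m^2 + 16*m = (m - 4)*(m^3 - 4*m) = (m - 4)*(m + 2)*(m^2 - 2*m) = (m - 4)*(m - 2)*(m + 2)*(m)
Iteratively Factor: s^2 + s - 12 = (s + 4)*(s - 3)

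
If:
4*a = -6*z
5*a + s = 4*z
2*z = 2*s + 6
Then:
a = 3/7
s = -23/7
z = -2/7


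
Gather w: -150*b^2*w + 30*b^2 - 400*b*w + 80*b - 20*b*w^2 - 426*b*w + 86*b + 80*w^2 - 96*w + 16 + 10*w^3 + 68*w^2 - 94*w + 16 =30*b^2 + 166*b + 10*w^3 + w^2*(148 - 20*b) + w*(-150*b^2 - 826*b - 190) + 32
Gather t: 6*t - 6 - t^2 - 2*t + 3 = -t^2 + 4*t - 3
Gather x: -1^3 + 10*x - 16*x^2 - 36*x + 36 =-16*x^2 - 26*x + 35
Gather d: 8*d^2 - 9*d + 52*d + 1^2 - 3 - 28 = 8*d^2 + 43*d - 30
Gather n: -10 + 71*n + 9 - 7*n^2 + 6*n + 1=-7*n^2 + 77*n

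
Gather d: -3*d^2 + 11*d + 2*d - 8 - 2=-3*d^2 + 13*d - 10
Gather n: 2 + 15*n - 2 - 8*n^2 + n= -8*n^2 + 16*n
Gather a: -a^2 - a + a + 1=1 - a^2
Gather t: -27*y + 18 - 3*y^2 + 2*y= -3*y^2 - 25*y + 18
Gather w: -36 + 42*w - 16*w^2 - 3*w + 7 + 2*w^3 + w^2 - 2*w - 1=2*w^3 - 15*w^2 + 37*w - 30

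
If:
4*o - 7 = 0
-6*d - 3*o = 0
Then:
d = -7/8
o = 7/4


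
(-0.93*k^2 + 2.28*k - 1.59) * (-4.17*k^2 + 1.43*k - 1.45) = 3.8781*k^4 - 10.8375*k^3 + 11.2392*k^2 - 5.5797*k + 2.3055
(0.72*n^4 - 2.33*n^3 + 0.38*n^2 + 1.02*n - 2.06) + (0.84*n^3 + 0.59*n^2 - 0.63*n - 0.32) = 0.72*n^4 - 1.49*n^3 + 0.97*n^2 + 0.39*n - 2.38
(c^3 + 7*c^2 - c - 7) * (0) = 0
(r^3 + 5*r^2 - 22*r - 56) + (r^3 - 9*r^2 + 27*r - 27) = 2*r^3 - 4*r^2 + 5*r - 83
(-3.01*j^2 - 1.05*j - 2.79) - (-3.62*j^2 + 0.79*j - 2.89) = 0.61*j^2 - 1.84*j + 0.1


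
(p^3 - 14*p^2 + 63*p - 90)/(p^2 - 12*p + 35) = (p^2 - 9*p + 18)/(p - 7)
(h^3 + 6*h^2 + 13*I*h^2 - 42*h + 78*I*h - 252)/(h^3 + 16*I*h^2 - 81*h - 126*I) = (h + 6)/(h + 3*I)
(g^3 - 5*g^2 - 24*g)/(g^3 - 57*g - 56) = g*(g + 3)/(g^2 + 8*g + 7)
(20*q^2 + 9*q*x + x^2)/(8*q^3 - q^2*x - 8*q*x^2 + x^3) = (20*q^2 + 9*q*x + x^2)/(8*q^3 - q^2*x - 8*q*x^2 + x^3)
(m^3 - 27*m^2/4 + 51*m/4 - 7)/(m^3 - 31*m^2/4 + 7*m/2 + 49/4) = (m^2 - 5*m + 4)/(m^2 - 6*m - 7)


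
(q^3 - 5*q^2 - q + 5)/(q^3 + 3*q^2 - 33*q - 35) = (q - 1)/(q + 7)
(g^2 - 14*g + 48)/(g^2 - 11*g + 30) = (g - 8)/(g - 5)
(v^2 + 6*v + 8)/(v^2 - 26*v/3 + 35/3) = 3*(v^2 + 6*v + 8)/(3*v^2 - 26*v + 35)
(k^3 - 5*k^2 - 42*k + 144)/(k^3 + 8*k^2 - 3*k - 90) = (k - 8)/(k + 5)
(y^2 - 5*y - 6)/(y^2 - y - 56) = (-y^2 + 5*y + 6)/(-y^2 + y + 56)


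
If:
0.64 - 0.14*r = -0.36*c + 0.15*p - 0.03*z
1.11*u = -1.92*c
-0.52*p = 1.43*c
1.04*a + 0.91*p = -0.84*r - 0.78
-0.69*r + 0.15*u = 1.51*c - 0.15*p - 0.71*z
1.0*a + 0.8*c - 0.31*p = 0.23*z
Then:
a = 0.15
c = -1.43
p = 3.93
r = -5.37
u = 2.47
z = -9.61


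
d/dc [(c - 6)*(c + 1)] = 2*c - 5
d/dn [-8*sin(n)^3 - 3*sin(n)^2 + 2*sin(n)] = 2*(-12*sin(n)^2 - 3*sin(n) + 1)*cos(n)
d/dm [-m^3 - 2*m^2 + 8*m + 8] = -3*m^2 - 4*m + 8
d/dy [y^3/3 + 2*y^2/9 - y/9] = y^2 + 4*y/9 - 1/9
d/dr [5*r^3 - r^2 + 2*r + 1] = 15*r^2 - 2*r + 2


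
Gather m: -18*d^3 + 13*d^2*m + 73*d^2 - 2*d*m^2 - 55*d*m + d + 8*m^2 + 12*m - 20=-18*d^3 + 73*d^2 + d + m^2*(8 - 2*d) + m*(13*d^2 - 55*d + 12) - 20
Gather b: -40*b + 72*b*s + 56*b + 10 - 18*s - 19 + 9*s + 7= b*(72*s + 16) - 9*s - 2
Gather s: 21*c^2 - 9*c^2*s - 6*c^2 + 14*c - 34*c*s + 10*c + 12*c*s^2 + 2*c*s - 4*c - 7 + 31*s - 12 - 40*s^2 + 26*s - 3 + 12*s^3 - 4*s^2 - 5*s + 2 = 15*c^2 + 20*c + 12*s^3 + s^2*(12*c - 44) + s*(-9*c^2 - 32*c + 52) - 20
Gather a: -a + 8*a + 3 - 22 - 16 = 7*a - 35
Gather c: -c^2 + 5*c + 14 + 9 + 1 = -c^2 + 5*c + 24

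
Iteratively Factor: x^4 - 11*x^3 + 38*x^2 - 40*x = (x - 4)*(x^3 - 7*x^2 + 10*x) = x*(x - 4)*(x^2 - 7*x + 10) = x*(x - 4)*(x - 2)*(x - 5)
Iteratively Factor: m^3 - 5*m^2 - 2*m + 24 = (m - 4)*(m^2 - m - 6) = (m - 4)*(m + 2)*(m - 3)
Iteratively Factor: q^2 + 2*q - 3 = (q - 1)*(q + 3)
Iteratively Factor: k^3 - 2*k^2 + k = (k - 1)*(k^2 - k) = k*(k - 1)*(k - 1)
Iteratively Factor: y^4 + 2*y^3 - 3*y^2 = (y + 3)*(y^3 - y^2) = y*(y + 3)*(y^2 - y) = y*(y - 1)*(y + 3)*(y)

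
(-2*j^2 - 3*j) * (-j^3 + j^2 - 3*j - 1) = 2*j^5 + j^4 + 3*j^3 + 11*j^2 + 3*j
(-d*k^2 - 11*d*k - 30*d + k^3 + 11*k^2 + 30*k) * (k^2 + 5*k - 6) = -d*k^4 - 16*d*k^3 - 79*d*k^2 - 84*d*k + 180*d + k^5 + 16*k^4 + 79*k^3 + 84*k^2 - 180*k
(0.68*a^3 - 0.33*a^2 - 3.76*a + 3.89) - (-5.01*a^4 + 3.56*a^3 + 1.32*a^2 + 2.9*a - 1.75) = 5.01*a^4 - 2.88*a^3 - 1.65*a^2 - 6.66*a + 5.64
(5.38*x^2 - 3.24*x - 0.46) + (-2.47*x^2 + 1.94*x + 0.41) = 2.91*x^2 - 1.3*x - 0.05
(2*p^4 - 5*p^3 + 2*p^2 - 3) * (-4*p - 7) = -8*p^5 + 6*p^4 + 27*p^3 - 14*p^2 + 12*p + 21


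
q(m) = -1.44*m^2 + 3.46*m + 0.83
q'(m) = 3.46 - 2.88*m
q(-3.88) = -34.27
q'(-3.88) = 14.63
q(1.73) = 2.51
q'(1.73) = -1.52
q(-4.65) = -46.40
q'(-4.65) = 16.85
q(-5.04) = -53.19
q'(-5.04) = 17.98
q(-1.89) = -10.85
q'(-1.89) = 8.90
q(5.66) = -25.72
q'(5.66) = -12.84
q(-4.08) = -37.26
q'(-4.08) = 15.21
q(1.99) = 2.01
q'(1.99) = -2.27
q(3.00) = -1.75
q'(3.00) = -5.18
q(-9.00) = -146.95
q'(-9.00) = 29.38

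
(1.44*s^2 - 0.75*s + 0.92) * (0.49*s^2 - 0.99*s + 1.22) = 0.7056*s^4 - 1.7931*s^3 + 2.9501*s^2 - 1.8258*s + 1.1224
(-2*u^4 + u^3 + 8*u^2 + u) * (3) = -6*u^4 + 3*u^3 + 24*u^2 + 3*u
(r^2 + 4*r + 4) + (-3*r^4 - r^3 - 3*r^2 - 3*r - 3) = -3*r^4 - r^3 - 2*r^2 + r + 1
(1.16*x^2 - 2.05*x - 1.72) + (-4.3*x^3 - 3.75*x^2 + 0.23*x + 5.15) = -4.3*x^3 - 2.59*x^2 - 1.82*x + 3.43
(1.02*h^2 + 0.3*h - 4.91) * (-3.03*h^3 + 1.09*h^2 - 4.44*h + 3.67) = -3.0906*h^5 + 0.2028*h^4 + 10.6755*h^3 - 2.9405*h^2 + 22.9014*h - 18.0197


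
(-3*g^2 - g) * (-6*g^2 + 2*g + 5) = 18*g^4 - 17*g^2 - 5*g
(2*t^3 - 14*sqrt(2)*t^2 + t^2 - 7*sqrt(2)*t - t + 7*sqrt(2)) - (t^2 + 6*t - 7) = 2*t^3 - 14*sqrt(2)*t^2 - 7*sqrt(2)*t - 7*t + 7 + 7*sqrt(2)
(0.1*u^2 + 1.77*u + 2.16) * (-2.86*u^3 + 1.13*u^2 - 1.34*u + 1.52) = -0.286*u^5 - 4.9492*u^4 - 4.3115*u^3 + 0.221*u^2 - 0.204000000000001*u + 3.2832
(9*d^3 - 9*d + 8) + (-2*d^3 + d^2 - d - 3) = 7*d^3 + d^2 - 10*d + 5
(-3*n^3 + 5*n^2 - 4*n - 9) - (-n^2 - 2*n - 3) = -3*n^3 + 6*n^2 - 2*n - 6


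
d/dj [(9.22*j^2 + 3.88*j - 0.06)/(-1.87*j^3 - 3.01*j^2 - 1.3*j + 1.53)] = (17.2414*j^4 + 14.5112*j^3 - 0.643800000000006*j^2 + 27.852*j + 5.8584)/(3.4969*j^6 + 11.2574*j^5 + 13.9221*j^4 + 2.1038*j^3 - 7.5206*j^2 - 3.978*j + 2.3409)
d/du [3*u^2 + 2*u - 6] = 6*u + 2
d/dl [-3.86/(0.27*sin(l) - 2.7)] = 1.0422*cos(l)/(0.27*sin(l) - 2.7)^2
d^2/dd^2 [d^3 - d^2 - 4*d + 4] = 6*d - 2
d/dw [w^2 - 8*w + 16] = 2*w - 8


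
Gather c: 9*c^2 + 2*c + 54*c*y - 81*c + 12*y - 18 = 9*c^2 + c*(54*y - 79) + 12*y - 18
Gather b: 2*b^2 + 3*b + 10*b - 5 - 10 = 2*b^2 + 13*b - 15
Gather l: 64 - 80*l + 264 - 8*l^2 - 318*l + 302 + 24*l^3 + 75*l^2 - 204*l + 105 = 24*l^3 + 67*l^2 - 602*l + 735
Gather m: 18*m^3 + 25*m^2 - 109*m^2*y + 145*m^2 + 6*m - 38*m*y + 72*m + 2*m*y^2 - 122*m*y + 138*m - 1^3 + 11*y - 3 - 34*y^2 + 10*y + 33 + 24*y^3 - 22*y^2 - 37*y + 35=18*m^3 + m^2*(170 - 109*y) + m*(2*y^2 - 160*y + 216) + 24*y^3 - 56*y^2 - 16*y + 64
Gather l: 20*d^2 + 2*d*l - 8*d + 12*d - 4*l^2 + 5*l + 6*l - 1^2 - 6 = 20*d^2 + 4*d - 4*l^2 + l*(2*d + 11) - 7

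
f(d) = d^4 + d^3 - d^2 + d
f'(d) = 4*d^3 + 3*d^2 - 2*d + 1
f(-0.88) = -1.74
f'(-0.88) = 2.36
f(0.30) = 0.25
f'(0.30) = 0.78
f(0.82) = 1.15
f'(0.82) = 3.58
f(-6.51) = 1471.29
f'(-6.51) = -962.42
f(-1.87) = 0.32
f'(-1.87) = -10.93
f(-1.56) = -1.87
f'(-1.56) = -3.76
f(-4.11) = 194.91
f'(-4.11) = -217.81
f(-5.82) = 910.51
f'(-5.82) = -674.29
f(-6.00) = 1038.00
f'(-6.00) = -743.00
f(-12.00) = 18852.00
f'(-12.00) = -6455.00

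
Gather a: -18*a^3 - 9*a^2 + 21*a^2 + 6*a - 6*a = -18*a^3 + 12*a^2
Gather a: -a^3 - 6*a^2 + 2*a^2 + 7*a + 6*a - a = -a^3 - 4*a^2 + 12*a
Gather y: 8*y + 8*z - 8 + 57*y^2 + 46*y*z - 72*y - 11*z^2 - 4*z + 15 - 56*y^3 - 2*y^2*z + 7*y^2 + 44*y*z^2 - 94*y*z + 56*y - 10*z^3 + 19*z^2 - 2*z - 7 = -56*y^3 + y^2*(64 - 2*z) + y*(44*z^2 - 48*z - 8) - 10*z^3 + 8*z^2 + 2*z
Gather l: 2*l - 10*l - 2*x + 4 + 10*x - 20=-8*l + 8*x - 16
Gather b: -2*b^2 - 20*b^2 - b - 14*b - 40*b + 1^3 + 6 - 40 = -22*b^2 - 55*b - 33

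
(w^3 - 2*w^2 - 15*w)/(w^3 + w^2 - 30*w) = (w + 3)/(w + 6)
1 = 1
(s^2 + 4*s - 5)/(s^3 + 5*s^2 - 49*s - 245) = (s - 1)/(s^2 - 49)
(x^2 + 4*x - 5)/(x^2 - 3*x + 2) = (x + 5)/(x - 2)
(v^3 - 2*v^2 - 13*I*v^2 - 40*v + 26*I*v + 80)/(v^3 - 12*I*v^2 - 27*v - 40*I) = (v - 2)/(v + I)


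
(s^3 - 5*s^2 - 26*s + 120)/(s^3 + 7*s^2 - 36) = (s^3 - 5*s^2 - 26*s + 120)/(s^3 + 7*s^2 - 36)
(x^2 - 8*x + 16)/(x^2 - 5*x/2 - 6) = 2*(x - 4)/(2*x + 3)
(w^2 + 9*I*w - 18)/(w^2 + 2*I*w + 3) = (w + 6*I)/(w - I)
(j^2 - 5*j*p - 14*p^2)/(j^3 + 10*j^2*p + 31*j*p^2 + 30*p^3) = (j - 7*p)/(j^2 + 8*j*p + 15*p^2)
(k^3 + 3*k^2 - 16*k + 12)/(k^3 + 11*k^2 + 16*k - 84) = (k - 1)/(k + 7)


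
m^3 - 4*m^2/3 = m^2*(m - 4/3)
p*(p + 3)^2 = p^3 + 6*p^2 + 9*p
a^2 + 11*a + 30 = (a + 5)*(a + 6)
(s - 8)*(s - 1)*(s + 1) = s^3 - 8*s^2 - s + 8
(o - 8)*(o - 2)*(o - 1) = o^3 - 11*o^2 + 26*o - 16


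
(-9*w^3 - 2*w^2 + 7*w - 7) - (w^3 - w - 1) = -10*w^3 - 2*w^2 + 8*w - 6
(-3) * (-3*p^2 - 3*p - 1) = 9*p^2 + 9*p + 3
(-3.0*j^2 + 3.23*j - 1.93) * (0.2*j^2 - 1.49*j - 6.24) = -0.6*j^4 + 5.116*j^3 + 13.5213*j^2 - 17.2795*j + 12.0432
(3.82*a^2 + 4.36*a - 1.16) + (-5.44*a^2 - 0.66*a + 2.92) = -1.62*a^2 + 3.7*a + 1.76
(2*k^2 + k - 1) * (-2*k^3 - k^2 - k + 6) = -4*k^5 - 4*k^4 - k^3 + 12*k^2 + 7*k - 6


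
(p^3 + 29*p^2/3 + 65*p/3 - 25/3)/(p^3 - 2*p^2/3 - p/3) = (-3*p^3 - 29*p^2 - 65*p + 25)/(p*(-3*p^2 + 2*p + 1))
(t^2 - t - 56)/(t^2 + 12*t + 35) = (t - 8)/(t + 5)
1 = 1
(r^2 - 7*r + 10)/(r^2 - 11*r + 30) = (r - 2)/(r - 6)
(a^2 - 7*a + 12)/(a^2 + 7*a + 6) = (a^2 - 7*a + 12)/(a^2 + 7*a + 6)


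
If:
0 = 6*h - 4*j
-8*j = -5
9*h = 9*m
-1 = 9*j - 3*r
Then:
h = 5/12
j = 5/8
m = 5/12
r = 53/24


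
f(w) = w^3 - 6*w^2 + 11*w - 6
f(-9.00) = -1320.00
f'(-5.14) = 151.94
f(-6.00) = -504.00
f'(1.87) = -0.95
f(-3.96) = -205.75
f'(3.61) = 6.78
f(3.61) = 2.56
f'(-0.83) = 23.03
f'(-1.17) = 29.15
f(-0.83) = -19.84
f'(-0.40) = 16.28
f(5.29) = 32.32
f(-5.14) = -356.85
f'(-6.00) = 191.00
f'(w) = 3*w^2 - 12*w + 11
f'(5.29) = 31.47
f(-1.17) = -28.69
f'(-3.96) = 105.56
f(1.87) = 0.13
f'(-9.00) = 362.00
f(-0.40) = -11.42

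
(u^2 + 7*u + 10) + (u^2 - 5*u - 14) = 2*u^2 + 2*u - 4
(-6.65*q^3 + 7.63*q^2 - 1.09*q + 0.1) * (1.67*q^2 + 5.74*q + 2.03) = -11.1055*q^5 - 25.4289*q^4 + 28.4764*q^3 + 9.3993*q^2 - 1.6387*q + 0.203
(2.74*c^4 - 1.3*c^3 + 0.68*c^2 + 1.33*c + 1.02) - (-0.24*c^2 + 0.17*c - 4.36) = 2.74*c^4 - 1.3*c^3 + 0.92*c^2 + 1.16*c + 5.38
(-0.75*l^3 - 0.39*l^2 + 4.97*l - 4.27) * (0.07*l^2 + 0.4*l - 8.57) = -0.0525*l^5 - 0.3273*l^4 + 6.6194*l^3 + 5.0314*l^2 - 44.3009*l + 36.5939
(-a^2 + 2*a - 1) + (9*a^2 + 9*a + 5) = 8*a^2 + 11*a + 4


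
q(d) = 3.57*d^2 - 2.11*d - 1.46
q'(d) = 7.14*d - 2.11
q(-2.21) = 20.64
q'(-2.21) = -17.89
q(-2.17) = 19.93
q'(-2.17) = -17.60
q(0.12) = -1.66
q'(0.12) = -1.25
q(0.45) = -1.69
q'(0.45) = 1.10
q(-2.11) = 18.89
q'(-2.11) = -17.18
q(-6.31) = 154.00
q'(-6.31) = -47.16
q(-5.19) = 105.65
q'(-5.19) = -39.17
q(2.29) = 12.43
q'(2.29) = 14.24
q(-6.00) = 139.72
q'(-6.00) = -44.95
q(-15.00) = 833.44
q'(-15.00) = -109.21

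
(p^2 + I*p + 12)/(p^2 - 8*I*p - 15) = (p + 4*I)/(p - 5*I)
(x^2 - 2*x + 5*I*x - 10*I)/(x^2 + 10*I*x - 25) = (x - 2)/(x + 5*I)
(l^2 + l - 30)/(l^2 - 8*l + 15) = (l + 6)/(l - 3)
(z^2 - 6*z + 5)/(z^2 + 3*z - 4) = (z - 5)/(z + 4)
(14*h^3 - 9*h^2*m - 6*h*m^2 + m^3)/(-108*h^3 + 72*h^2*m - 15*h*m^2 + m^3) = (-14*h^3 + 9*h^2*m + 6*h*m^2 - m^3)/(108*h^3 - 72*h^2*m + 15*h*m^2 - m^3)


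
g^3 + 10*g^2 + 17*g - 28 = (g - 1)*(g + 4)*(g + 7)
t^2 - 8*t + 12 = (t - 6)*(t - 2)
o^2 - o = o*(o - 1)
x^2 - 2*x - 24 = (x - 6)*(x + 4)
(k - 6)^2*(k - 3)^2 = k^4 - 18*k^3 + 117*k^2 - 324*k + 324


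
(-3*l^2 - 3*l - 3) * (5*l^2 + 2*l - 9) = -15*l^4 - 21*l^3 + 6*l^2 + 21*l + 27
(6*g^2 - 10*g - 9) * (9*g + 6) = 54*g^3 - 54*g^2 - 141*g - 54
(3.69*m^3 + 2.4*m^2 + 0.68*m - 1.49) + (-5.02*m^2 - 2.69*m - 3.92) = 3.69*m^3 - 2.62*m^2 - 2.01*m - 5.41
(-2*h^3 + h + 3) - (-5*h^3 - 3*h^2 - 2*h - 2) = 3*h^3 + 3*h^2 + 3*h + 5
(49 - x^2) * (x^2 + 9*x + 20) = -x^4 - 9*x^3 + 29*x^2 + 441*x + 980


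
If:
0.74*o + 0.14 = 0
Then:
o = -0.19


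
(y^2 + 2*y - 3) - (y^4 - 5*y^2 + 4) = -y^4 + 6*y^2 + 2*y - 7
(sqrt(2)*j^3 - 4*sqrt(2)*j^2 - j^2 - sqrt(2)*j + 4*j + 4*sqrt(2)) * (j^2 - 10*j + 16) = sqrt(2)*j^5 - 14*sqrt(2)*j^4 - j^4 + 14*j^3 + 55*sqrt(2)*j^3 - 50*sqrt(2)*j^2 - 56*j^2 - 56*sqrt(2)*j + 64*j + 64*sqrt(2)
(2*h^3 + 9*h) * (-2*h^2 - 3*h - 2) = -4*h^5 - 6*h^4 - 22*h^3 - 27*h^2 - 18*h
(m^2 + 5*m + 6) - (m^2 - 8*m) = 13*m + 6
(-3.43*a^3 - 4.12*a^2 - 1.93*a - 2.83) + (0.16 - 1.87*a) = -3.43*a^3 - 4.12*a^2 - 3.8*a - 2.67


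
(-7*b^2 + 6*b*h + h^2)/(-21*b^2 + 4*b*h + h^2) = (b - h)/(3*b - h)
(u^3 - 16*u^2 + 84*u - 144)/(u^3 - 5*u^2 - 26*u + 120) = (u - 6)/(u + 5)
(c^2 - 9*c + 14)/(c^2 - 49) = (c - 2)/(c + 7)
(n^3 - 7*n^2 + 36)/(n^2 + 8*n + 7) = (n^3 - 7*n^2 + 36)/(n^2 + 8*n + 7)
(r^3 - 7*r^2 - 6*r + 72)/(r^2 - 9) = (r^2 - 10*r + 24)/(r - 3)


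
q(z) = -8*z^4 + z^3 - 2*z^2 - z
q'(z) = -32*z^3 + 3*z^2 - 4*z - 1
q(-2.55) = -365.30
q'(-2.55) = 559.31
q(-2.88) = -587.97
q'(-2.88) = 799.82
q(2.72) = -435.28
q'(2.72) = -633.64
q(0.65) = -2.65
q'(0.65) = -11.12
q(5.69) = -8271.92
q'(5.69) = -5821.67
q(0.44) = -1.04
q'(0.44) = -4.91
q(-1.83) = -100.72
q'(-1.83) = 212.48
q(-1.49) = -45.69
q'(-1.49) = 117.47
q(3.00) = -642.00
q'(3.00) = -850.00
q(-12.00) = -167892.00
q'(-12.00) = 55775.00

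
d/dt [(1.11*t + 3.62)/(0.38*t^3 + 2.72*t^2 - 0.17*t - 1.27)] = (0.4218*t^3 + 3.0192*t^2 - 0.1887*t - (1.11*t + 3.62)*(1.14*t^2 + 5.44*t - 0.17) - 1.4097)/(0.38*t^3 + 2.72*t^2 - 0.17*t - 1.27)^2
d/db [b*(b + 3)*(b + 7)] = 3*b^2 + 20*b + 21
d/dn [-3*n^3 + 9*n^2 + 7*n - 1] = -9*n^2 + 18*n + 7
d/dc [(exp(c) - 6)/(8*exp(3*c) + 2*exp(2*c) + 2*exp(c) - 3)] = (-16*exp(3*c) + 142*exp(2*c) + 24*exp(c) + 9)*exp(c)/(64*exp(6*c) + 32*exp(5*c) + 36*exp(4*c) - 40*exp(3*c) - 8*exp(2*c) - 12*exp(c) + 9)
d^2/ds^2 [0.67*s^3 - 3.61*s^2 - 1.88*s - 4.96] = 4.02*s - 7.22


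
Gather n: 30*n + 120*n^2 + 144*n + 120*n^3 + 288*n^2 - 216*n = 120*n^3 + 408*n^2 - 42*n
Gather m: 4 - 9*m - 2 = 2 - 9*m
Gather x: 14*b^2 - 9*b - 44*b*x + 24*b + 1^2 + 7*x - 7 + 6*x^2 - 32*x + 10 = 14*b^2 + 15*b + 6*x^2 + x*(-44*b - 25) + 4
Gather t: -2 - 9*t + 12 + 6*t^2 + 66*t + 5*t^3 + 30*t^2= 5*t^3 + 36*t^2 + 57*t + 10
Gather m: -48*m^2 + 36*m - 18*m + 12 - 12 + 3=-48*m^2 + 18*m + 3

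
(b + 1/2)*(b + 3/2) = b^2 + 2*b + 3/4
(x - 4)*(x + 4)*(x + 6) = x^3 + 6*x^2 - 16*x - 96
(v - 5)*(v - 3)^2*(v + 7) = v^4 - 4*v^3 - 38*v^2 + 228*v - 315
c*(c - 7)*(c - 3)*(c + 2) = c^4 - 8*c^3 + c^2 + 42*c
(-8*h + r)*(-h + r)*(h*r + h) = 8*h^3*r + 8*h^3 - 9*h^2*r^2 - 9*h^2*r + h*r^3 + h*r^2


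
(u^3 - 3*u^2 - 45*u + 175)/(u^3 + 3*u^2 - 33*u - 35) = (u - 5)/(u + 1)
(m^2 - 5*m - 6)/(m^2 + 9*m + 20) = (m^2 - 5*m - 6)/(m^2 + 9*m + 20)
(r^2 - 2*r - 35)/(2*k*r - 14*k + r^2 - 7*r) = (r + 5)/(2*k + r)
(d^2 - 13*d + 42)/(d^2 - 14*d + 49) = (d - 6)/(d - 7)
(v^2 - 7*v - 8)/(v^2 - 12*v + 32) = (v + 1)/(v - 4)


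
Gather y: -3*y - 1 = -3*y - 1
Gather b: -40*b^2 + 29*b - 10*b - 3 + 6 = -40*b^2 + 19*b + 3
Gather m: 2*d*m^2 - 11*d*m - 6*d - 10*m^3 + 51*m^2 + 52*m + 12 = -6*d - 10*m^3 + m^2*(2*d + 51) + m*(52 - 11*d) + 12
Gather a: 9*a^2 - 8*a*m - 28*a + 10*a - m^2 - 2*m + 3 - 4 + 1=9*a^2 + a*(-8*m - 18) - m^2 - 2*m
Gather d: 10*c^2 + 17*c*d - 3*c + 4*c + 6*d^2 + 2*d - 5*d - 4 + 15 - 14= 10*c^2 + c + 6*d^2 + d*(17*c - 3) - 3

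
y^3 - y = y*(y - 1)*(y + 1)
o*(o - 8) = o^2 - 8*o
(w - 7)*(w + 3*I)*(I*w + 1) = I*w^3 - 2*w^2 - 7*I*w^2 + 14*w + 3*I*w - 21*I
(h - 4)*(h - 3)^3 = h^4 - 13*h^3 + 63*h^2 - 135*h + 108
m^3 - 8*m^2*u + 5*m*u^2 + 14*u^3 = (m - 7*u)*(m - 2*u)*(m + u)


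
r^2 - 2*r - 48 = (r - 8)*(r + 6)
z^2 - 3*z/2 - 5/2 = (z - 5/2)*(z + 1)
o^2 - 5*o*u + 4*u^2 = (o - 4*u)*(o - u)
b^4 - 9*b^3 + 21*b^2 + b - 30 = (b - 5)*(b - 3)*(b - 2)*(b + 1)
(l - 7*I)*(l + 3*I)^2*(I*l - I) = I*l^4 + l^3 - I*l^3 - l^2 + 33*I*l^2 - 63*l - 33*I*l + 63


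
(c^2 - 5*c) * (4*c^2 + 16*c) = 4*c^4 - 4*c^3 - 80*c^2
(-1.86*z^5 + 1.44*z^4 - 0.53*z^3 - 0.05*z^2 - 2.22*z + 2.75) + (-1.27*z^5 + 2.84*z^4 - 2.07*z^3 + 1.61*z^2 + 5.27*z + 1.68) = -3.13*z^5 + 4.28*z^4 - 2.6*z^3 + 1.56*z^2 + 3.05*z + 4.43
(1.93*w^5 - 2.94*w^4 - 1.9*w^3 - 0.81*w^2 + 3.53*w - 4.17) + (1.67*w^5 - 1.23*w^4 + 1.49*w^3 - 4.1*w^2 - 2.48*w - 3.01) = 3.6*w^5 - 4.17*w^4 - 0.41*w^3 - 4.91*w^2 + 1.05*w - 7.18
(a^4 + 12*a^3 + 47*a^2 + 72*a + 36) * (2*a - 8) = 2*a^5 + 16*a^4 - 2*a^3 - 232*a^2 - 504*a - 288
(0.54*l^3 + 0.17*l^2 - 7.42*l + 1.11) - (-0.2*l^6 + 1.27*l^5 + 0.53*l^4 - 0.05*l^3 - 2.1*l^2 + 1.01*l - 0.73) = 0.2*l^6 - 1.27*l^5 - 0.53*l^4 + 0.59*l^3 + 2.27*l^2 - 8.43*l + 1.84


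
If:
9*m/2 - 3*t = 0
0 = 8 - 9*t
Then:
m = 16/27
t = 8/9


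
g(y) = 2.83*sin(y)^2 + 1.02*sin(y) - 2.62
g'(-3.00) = -0.22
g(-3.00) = -2.71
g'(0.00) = 1.02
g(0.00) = -2.62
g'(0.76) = 3.57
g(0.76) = -0.57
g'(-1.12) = -1.78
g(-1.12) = -1.25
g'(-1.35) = -0.99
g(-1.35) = -0.92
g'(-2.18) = 2.07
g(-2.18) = -1.55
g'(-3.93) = -3.55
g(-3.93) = -0.47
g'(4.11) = 2.06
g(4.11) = -1.54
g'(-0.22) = -0.21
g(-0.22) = -2.71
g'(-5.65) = 3.52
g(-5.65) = -1.03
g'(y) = 5.66*sin(y)*cos(y) + 1.02*cos(y)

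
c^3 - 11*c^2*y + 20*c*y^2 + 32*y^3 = (c - 8*y)*(c - 4*y)*(c + y)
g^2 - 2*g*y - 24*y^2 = (g - 6*y)*(g + 4*y)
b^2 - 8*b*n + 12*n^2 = (b - 6*n)*(b - 2*n)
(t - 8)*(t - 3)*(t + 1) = t^3 - 10*t^2 + 13*t + 24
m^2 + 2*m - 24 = (m - 4)*(m + 6)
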